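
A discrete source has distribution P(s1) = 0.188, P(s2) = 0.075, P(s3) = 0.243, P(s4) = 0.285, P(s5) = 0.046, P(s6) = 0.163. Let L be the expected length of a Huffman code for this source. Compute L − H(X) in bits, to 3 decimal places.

0.028 bits

Entropy H = −Σ p log₂ p ≈ 2.3766 bits.
Huffman merges: 23/500+3/40→121/1000; 121/1000+163/1000→71/250; 47/250+243/1000→431/1000; 71/250+57/200→569/1000; 431/1000+569/1000→1. L = 481/200 ≈ 2.4050.
L − H = 2.4050 − 2.3766 = 0.028 bits.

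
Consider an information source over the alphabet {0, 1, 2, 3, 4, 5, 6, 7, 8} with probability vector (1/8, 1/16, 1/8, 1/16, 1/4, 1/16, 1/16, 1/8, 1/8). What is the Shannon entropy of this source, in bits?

Each probability is a power of 1/2, so log₂(1/p) is an integer.
H = Σ p·log₂(1/p) = 1/8·3 + 1/16·4 + 1/8·3 + 1/16·4 + 1/4·2 + 1/16·4 + 1/16·4 + 1/8·3 + 1/8·3 = 3 bits.

3 bits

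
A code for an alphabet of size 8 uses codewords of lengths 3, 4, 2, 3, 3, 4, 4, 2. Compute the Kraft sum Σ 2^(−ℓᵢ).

1.0625

With common denominator 2^4 = 16: Σ 2^(−ℓᵢ) = 2/16 + 1/16 + 4/16 + 2/16 + 2/16 + 1/16 + 1/16 + 4/16 = 17/16 = 1.0625.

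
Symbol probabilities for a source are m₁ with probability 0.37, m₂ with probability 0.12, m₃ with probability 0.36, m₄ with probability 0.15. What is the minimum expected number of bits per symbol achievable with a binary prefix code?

1.9 bits/symbol

Repeatedly combine the two least-probable nodes; the expected code length is the sum of the merged weights.
merge 3/25 + 3/20 → 27/100
merge 27/100 + 9/25 → 63/100
merge 37/100 + 63/100 → 1
L = 27/100 + 63/100 + 1 = 19/10 = 1.9 bits/symbol.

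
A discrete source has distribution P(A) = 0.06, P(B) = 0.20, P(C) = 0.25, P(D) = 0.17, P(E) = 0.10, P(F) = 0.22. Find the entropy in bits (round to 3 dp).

H = −Σ pᵢ log₂ pᵢ.
−0.06·log₂(0.06) = 0.2435
−0.20·log₂(0.20) = 0.4644
−0.25·log₂(0.25) = 0.5000
−0.17·log₂(0.17) = 0.4346
−0.10·log₂(0.10) = 0.3322
−0.22·log₂(0.22) = 0.4806
Sum ≈ 2.4553 → 2.455 bits.

2.455 bits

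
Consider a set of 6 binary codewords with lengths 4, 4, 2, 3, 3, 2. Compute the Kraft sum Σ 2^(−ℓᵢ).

0.875

With common denominator 2^4 = 16: Σ 2^(−ℓᵢ) = 1/16 + 1/16 + 4/16 + 2/16 + 2/16 + 4/16 = 14/16 = 0.875.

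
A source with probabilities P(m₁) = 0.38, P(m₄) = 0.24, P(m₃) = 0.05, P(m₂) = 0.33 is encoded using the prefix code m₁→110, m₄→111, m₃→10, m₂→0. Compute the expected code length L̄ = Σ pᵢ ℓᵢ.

L̄ = Σ pᵢ·ℓᵢ = 0.38·3 + 0.24·3 + 0.05·2 + 0.33·1 = 2.29 bits/symbol.

2.29 bits/symbol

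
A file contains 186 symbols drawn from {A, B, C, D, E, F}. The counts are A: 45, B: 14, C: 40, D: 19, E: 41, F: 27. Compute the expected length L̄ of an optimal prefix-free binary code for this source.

Probabilities are the counts divided by 186.
Repeatedly combine the two least-probable nodes; the expected code length is the sum of the merged weights.
merge 7/93 + 19/186 → 11/62
merge 9/62 + 11/62 → 10/31
merge 20/93 + 41/186 → 27/62
merge 15/62 + 10/31 → 35/62
merge 27/62 + 35/62 → 1
L = 11/62 + 10/31 + 27/62 + 35/62 + 1 = 5/2 = 2.5 bits/symbol.

2.5 bits/symbol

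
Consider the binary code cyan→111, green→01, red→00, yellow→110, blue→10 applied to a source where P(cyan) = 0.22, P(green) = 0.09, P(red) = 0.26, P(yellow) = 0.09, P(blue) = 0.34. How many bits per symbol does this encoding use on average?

2.31 bits/symbol

L̄ = Σ pᵢ·ℓᵢ = 0.22·3 + 0.09·2 + 0.26·2 + 0.09·3 + 0.34·2 = 2.31 bits/symbol.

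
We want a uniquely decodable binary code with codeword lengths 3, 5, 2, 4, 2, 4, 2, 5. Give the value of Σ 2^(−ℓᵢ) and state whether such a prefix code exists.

With common denominator 2^5 = 32: Σ 2^(−ℓᵢ) = 4/32 + 1/32 + 8/32 + 2/32 + 8/32 + 2/32 + 8/32 + 1/32 = 34/32 = 1.0625.
Kraft's inequality requires Σ ≤ 1; here Σ = 1.0625 > 1, so no such prefix code exists.

1.0625; no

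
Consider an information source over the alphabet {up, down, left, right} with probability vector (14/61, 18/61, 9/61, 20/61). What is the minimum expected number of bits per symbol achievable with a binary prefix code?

Repeatedly combine the two least-probable nodes; the expected code length is the sum of the merged weights.
merge 9/61 + 14/61 → 23/61
merge 18/61 + 20/61 → 38/61
merge 23/61 + 38/61 → 1
L = 23/61 + 38/61 + 1 = 2 bits/symbol.

2 bits/symbol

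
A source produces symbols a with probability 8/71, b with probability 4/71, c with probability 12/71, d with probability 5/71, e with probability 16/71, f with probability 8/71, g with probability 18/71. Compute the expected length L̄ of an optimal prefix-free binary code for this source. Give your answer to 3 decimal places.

2.648 bits/symbol

Repeatedly combine the two least-probable nodes; the expected code length is the sum of the merged weights.
merge 4/71 + 5/71 → 9/71
merge 8/71 + 8/71 → 16/71
merge 9/71 + 12/71 → 21/71
merge 16/71 + 16/71 → 32/71
merge 18/71 + 21/71 → 39/71
merge 32/71 + 39/71 → 1
L = 9/71 + 16/71 + 21/71 + 32/71 + 39/71 + 1 = 188/71 ≈ 2.648 bits/symbol.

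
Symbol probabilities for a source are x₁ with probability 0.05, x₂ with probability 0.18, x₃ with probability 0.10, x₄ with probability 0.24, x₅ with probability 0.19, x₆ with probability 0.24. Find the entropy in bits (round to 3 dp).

H = −Σ pᵢ log₂ pᵢ.
−0.05·log₂(0.05) = 0.2161
−0.18·log₂(0.18) = 0.4453
−0.10·log₂(0.10) = 0.3322
−0.24·log₂(0.24) = 0.4941
−0.19·log₂(0.19) = 0.4552
−0.24·log₂(0.24) = 0.4941
Sum ≈ 2.4371 → 2.437 bits.

2.437 bits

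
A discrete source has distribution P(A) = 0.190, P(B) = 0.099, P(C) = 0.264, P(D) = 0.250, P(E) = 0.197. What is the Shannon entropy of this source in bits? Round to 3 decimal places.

H = −Σ pᵢ log₂ pᵢ.
−0.190·log₂(0.190) = 0.4552
−0.099·log₂(0.099) = 0.3303
−0.264·log₂(0.264) = 0.5072
−0.250·log₂(0.250) = 0.5000
−0.197·log₂(0.197) = 0.4617
Sum ≈ 2.2545 → 2.254 bits.

2.254 bits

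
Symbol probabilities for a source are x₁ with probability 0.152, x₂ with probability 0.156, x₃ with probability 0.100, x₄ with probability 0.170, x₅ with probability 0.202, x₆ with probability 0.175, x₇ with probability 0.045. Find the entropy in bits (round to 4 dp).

H = −Σ pᵢ log₂ pᵢ.
−0.152·log₂(0.152) = 0.4131
−0.156·log₂(0.156) = 0.4181
−0.100·log₂(0.100) = 0.3322
−0.170·log₂(0.170) = 0.4346
−0.202·log₂(0.202) = 0.4661
−0.175·log₂(0.175) = 0.4401
−0.045·log₂(0.045) = 0.2013
Sum ≈ 2.7055 → 2.7055 bits.

2.7055 bits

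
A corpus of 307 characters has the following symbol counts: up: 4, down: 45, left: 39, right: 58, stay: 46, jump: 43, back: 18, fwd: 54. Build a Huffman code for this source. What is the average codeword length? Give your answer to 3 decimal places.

Probabilities are the counts divided by 307.
Repeatedly combine the two least-probable nodes; the expected code length is the sum of the merged weights.
merge 4/307 + 18/307 → 22/307
merge 22/307 + 39/307 → 61/307
merge 43/307 + 45/307 → 88/307
merge 46/307 + 54/307 → 100/307
merge 58/307 + 61/307 → 119/307
merge 88/307 + 100/307 → 188/307
merge 119/307 + 188/307 → 1
L = 22/307 + 61/307 + 88/307 + 100/307 + 119/307 + 188/307 + 1 = 885/307 ≈ 2.883 bits/symbol.

2.883 bits/symbol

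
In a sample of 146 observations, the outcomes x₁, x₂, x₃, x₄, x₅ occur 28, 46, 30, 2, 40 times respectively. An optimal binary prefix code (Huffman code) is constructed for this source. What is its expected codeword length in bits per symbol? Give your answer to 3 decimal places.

Probabilities are the counts divided by 146.
Repeatedly combine the two least-probable nodes; the expected code length is the sum of the merged weights.
merge 1/73 + 14/73 → 15/73
merge 15/73 + 15/73 → 30/73
merge 20/73 + 23/73 → 43/73
merge 30/73 + 43/73 → 1
L = 15/73 + 30/73 + 43/73 + 1 = 161/73 ≈ 2.205 bits/symbol.

2.205 bits/symbol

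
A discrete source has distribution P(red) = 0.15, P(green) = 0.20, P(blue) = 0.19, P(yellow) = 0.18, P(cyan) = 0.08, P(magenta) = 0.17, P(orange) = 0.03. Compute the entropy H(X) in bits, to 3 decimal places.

2.653 bits

H = −Σ pᵢ log₂ pᵢ.
−0.15·log₂(0.15) = 0.4105
−0.20·log₂(0.20) = 0.4644
−0.19·log₂(0.19) = 0.4552
−0.18·log₂(0.18) = 0.4453
−0.08·log₂(0.08) = 0.2915
−0.17·log₂(0.17) = 0.4346
−0.03·log₂(0.03) = 0.1518
Sum ≈ 2.6533 → 2.653 bits.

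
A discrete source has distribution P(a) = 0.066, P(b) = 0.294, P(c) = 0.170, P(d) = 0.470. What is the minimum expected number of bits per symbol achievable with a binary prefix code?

1.766 bits/symbol

Repeatedly combine the two least-probable nodes; the expected code length is the sum of the merged weights.
merge 33/500 + 17/100 → 59/250
merge 59/250 + 147/500 → 53/100
merge 47/100 + 53/100 → 1
L = 59/250 + 53/100 + 1 = 883/500 = 1.766 bits/symbol.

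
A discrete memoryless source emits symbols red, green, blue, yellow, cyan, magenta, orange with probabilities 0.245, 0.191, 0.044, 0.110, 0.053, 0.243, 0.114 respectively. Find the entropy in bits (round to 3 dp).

H = −Σ pᵢ log₂ pᵢ.
−0.245·log₂(0.245) = 0.4971
−0.191·log₂(0.191) = 0.4562
−0.044·log₂(0.044) = 0.1983
−0.110·log₂(0.110) = 0.3503
−0.053·log₂(0.053) = 0.2246
−0.243·log₂(0.243) = 0.4960
−0.114·log₂(0.114) = 0.3571
Sum ≈ 2.5796 → 2.580 bits.

2.580 bits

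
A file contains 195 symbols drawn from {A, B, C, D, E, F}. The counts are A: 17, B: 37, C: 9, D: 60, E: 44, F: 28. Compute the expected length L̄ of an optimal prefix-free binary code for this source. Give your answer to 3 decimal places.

Probabilities are the counts divided by 195.
Repeatedly combine the two least-probable nodes; the expected code length is the sum of the merged weights.
merge 3/65 + 17/195 → 2/15
merge 2/15 + 28/195 → 18/65
merge 37/195 + 44/195 → 27/65
merge 18/65 + 4/13 → 38/65
merge 27/65 + 38/65 → 1
L = 2/15 + 18/65 + 27/65 + 38/65 + 1 = 94/39 ≈ 2.410 bits/symbol.

2.410 bits/symbol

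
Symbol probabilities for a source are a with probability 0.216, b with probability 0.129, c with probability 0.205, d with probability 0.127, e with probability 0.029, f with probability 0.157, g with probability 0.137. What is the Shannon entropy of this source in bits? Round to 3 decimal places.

H = −Σ pᵢ log₂ pᵢ.
−0.216·log₂(0.216) = 0.4776
−0.129·log₂(0.129) = 0.3811
−0.205·log₂(0.205) = 0.4687
−0.127·log₂(0.127) = 0.3781
−0.029·log₂(0.029) = 0.1481
−0.157·log₂(0.157) = 0.4194
−0.137·log₂(0.137) = 0.3929
Sum ≈ 2.6659 → 2.666 bits.

2.666 bits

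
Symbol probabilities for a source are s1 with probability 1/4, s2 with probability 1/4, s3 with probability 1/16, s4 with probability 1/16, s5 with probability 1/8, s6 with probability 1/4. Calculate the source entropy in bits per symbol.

Each probability is a power of 1/2, so log₂(1/p) is an integer.
H = Σ p·log₂(1/p) = 1/4·2 + 1/4·2 + 1/16·4 + 1/16·4 + 1/8·3 + 1/4·2 = 2.375 bits.

2.375 bits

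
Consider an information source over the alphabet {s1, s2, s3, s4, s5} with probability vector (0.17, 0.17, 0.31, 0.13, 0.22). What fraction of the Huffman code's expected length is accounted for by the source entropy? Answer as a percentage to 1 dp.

Entropy H = −Σ p log₂ p ≈ 2.2562 bits.
Huffman merges: 13/100+17/100→3/10; 17/100+11/50→39/100; 3/10+31/100→61/100; 39/100+61/100→1. L = 23/10 ≈ 2.3000.
Efficiency = H/L = 2.2562/2.3000 = 98.1%.

98.1%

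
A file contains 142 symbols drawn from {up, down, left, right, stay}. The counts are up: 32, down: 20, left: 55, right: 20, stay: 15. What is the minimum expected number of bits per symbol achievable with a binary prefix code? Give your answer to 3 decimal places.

Probabilities are the counts divided by 142.
Repeatedly combine the two least-probable nodes; the expected code length is the sum of the merged weights.
merge 15/142 + 10/71 → 35/142
merge 10/71 + 16/71 → 26/71
merge 35/142 + 26/71 → 87/142
merge 55/142 + 87/142 → 1
L = 35/142 + 26/71 + 87/142 + 1 = 158/71 ≈ 2.225 bits/symbol.

2.225 bits/symbol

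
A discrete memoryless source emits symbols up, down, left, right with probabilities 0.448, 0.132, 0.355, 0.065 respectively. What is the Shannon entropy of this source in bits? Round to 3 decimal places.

1.691 bits

H = −Σ pᵢ log₂ pᵢ.
−0.448·log₂(0.448) = 0.5190
−0.132·log₂(0.132) = 0.3856
−0.355·log₂(0.355) = 0.5304
−0.065·log₂(0.065) = 0.2563
Sum ≈ 1.6913 → 1.691 bits.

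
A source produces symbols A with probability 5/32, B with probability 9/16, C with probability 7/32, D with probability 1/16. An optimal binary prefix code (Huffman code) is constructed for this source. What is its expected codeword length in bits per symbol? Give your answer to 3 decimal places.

1.656 bits/symbol

Repeatedly combine the two least-probable nodes; the expected code length is the sum of the merged weights.
merge 1/16 + 5/32 → 7/32
merge 7/32 + 7/32 → 7/16
merge 7/16 + 9/16 → 1
L = 7/32 + 7/16 + 1 = 53/32 ≈ 1.656 bits/symbol.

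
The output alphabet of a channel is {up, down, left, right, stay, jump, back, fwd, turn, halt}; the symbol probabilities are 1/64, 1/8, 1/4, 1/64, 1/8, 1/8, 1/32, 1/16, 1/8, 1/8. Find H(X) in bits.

2.96875 bits

Each probability is a power of 1/2, so log₂(1/p) is an integer.
H = Σ p·log₂(1/p) = 1/64·6 + 1/8·3 + 1/4·2 + 1/64·6 + 1/8·3 + 1/8·3 + 1/32·5 + 1/16·4 + 1/8·3 + 1/8·3 = 2.96875 bits.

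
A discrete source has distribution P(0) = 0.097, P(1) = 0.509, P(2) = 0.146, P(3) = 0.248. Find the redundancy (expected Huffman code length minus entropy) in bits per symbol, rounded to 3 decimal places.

Entropy H = −Σ p log₂ p ≈ 1.7266 bits.
Huffman merges: 97/1000+73/500→243/1000; 243/1000+31/125→491/1000; 491/1000+509/1000→1. L = 867/500 ≈ 1.7340.
L − H = 1.7340 − 1.7266 = 0.007 bits.

0.007 bits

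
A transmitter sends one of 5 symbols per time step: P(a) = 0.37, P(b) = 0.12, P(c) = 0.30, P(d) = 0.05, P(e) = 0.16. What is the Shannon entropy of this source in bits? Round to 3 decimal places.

H = −Σ pᵢ log₂ pᵢ.
−0.37·log₂(0.37) = 0.5307
−0.12·log₂(0.12) = 0.3671
−0.30·log₂(0.30) = 0.5211
−0.05·log₂(0.05) = 0.2161
−0.16·log₂(0.16) = 0.4230
Sum ≈ 2.0580 → 2.058 bits.

2.058 bits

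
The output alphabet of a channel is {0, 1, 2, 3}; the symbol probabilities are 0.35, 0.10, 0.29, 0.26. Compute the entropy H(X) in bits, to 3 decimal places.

H = −Σ pᵢ log₂ pᵢ.
−0.35·log₂(0.35) = 0.5301
−0.10·log₂(0.10) = 0.3322
−0.29·log₂(0.29) = 0.5179
−0.26·log₂(0.26) = 0.5053
Sum ≈ 1.8855 → 1.885 bits.

1.885 bits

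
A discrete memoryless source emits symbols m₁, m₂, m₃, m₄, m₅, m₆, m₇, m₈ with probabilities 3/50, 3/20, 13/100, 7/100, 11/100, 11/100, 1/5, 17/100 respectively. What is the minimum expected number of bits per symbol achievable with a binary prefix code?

Repeatedly combine the two least-probable nodes; the expected code length is the sum of the merged weights.
merge 3/50 + 7/100 → 13/100
merge 11/100 + 11/100 → 11/50
merge 13/100 + 13/100 → 13/50
merge 3/20 + 17/100 → 8/25
merge 1/5 + 11/50 → 21/50
merge 13/50 + 8/25 → 29/50
merge 21/50 + 29/50 → 1
L = 13/100 + 11/50 + 13/50 + 8/25 + 21/50 + 29/50 + 1 = 293/100 = 2.93 bits/symbol.

2.93 bits/symbol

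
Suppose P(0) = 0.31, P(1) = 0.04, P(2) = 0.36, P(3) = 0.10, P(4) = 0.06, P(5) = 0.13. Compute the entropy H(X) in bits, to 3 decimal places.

H = −Σ pᵢ log₂ pᵢ.
−0.31·log₂(0.31) = 0.5238
−0.04·log₂(0.04) = 0.1858
−0.36·log₂(0.36) = 0.5306
−0.10·log₂(0.10) = 0.3322
−0.06·log₂(0.06) = 0.2435
−0.13·log₂(0.13) = 0.3826
Sum ≈ 2.1985 → 2.199 bits.

2.199 bits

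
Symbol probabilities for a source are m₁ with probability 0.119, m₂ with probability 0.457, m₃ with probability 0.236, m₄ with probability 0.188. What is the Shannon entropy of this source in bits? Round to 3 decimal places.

H = −Σ pᵢ log₂ pᵢ.
−0.119·log₂(0.119) = 0.3654
−0.457·log₂(0.457) = 0.5163
−0.236·log₂(0.236) = 0.4916
−0.188·log₂(0.188) = 0.4533
Sum ≈ 1.8267 → 1.827 bits.

1.827 bits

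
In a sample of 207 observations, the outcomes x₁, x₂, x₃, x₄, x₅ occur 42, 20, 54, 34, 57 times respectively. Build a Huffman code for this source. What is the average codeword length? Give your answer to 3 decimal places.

2.261 bits/symbol

Probabilities are the counts divided by 207.
Repeatedly combine the two least-probable nodes; the expected code length is the sum of the merged weights.
merge 20/207 + 34/207 → 6/23
merge 14/69 + 6/23 → 32/69
merge 6/23 + 19/69 → 37/69
merge 32/69 + 37/69 → 1
L = 6/23 + 32/69 + 37/69 + 1 = 52/23 ≈ 2.261 bits/symbol.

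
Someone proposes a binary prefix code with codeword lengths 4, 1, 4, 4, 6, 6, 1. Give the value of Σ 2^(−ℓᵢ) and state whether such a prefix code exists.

With common denominator 2^6 = 64: Σ 2^(−ℓᵢ) = 4/64 + 32/64 + 4/64 + 4/64 + 1/64 + 1/64 + 32/64 = 78/64 = 1.21875.
Kraft's inequality requires Σ ≤ 1; here Σ = 1.21875 > 1, so no such prefix code exists.

1.21875; no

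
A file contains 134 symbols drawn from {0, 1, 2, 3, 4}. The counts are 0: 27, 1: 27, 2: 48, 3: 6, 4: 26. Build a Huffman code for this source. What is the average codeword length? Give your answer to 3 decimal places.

Probabilities are the counts divided by 134.
Repeatedly combine the two least-probable nodes; the expected code length is the sum of the merged weights.
merge 3/67 + 13/67 → 16/67
merge 27/134 + 27/134 → 27/67
merge 16/67 + 24/67 → 40/67
merge 27/67 + 40/67 → 1
L = 16/67 + 27/67 + 40/67 + 1 = 150/67 ≈ 2.239 bits/symbol.

2.239 bits/symbol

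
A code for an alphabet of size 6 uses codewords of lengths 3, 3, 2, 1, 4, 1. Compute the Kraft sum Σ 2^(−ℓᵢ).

1.5625

With common denominator 2^4 = 16: Σ 2^(−ℓᵢ) = 2/16 + 2/16 + 4/16 + 8/16 + 1/16 + 8/16 = 25/16 = 1.5625.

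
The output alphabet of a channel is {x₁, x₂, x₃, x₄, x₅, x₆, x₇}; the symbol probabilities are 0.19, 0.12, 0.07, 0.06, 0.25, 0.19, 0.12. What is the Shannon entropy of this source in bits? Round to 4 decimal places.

H = −Σ pᵢ log₂ pᵢ.
−0.19·log₂(0.19) = 0.4552
−0.12·log₂(0.12) = 0.3671
−0.07·log₂(0.07) = 0.2686
−0.06·log₂(0.06) = 0.2435
−0.25·log₂(0.25) = 0.5000
−0.19·log₂(0.19) = 0.4552
−0.12·log₂(0.12) = 0.3671
Sum ≈ 2.6567 → 2.6567 bits.

2.6567 bits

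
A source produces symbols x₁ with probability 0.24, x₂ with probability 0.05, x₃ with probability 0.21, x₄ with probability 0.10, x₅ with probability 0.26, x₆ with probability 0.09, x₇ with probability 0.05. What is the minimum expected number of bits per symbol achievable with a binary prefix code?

Repeatedly combine the two least-probable nodes; the expected code length is the sum of the merged weights.
merge 1/20 + 1/20 → 1/10
merge 9/100 + 1/10 → 19/100
merge 1/10 + 19/100 → 29/100
merge 21/100 + 6/25 → 9/20
merge 13/50 + 29/100 → 11/20
merge 9/20 + 11/20 → 1
L = 1/10 + 19/100 + 29/100 + 9/20 + 11/20 + 1 = 129/50 = 2.58 bits/symbol.

2.58 bits/symbol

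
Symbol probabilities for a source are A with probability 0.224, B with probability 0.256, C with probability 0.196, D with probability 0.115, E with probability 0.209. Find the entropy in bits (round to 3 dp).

2.278 bits

H = −Σ pᵢ log₂ pᵢ.
−0.224·log₂(0.224) = 0.4835
−0.256·log₂(0.256) = 0.5032
−0.196·log₂(0.196) = 0.4608
−0.115·log₂(0.115) = 0.3588
−0.209·log₂(0.209) = 0.4720
Sum ≈ 2.2784 → 2.278 bits.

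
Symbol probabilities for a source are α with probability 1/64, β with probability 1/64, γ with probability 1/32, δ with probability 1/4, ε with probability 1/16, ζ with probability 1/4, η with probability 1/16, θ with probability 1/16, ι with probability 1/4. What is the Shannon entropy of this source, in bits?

Each probability is a power of 1/2, so log₂(1/p) is an integer.
H = Σ p·log₂(1/p) = 1/64·6 + 1/64·6 + 1/32·5 + 1/4·2 + 1/16·4 + 1/4·2 + 1/16·4 + 1/16·4 + 1/4·2 = 2.59375 bits.

2.59375 bits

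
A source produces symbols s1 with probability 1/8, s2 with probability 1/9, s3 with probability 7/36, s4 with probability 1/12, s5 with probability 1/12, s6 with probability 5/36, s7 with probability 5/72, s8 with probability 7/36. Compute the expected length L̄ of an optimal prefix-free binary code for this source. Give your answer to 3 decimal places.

Repeatedly combine the two least-probable nodes; the expected code length is the sum of the merged weights.
merge 5/72 + 1/12 → 11/72
merge 1/12 + 1/9 → 7/36
merge 1/8 + 5/36 → 19/72
merge 11/72 + 7/36 → 25/72
merge 7/36 + 7/36 → 7/18
merge 19/72 + 25/72 → 11/18
merge 7/18 + 11/18 → 1
L = 11/72 + 7/36 + 19/72 + 25/72 + 7/18 + 11/18 + 1 = 71/24 ≈ 2.958 bits/symbol.

2.958 bits/symbol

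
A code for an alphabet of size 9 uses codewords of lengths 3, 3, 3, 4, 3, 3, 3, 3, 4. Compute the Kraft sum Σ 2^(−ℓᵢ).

With common denominator 2^4 = 16: Σ 2^(−ℓᵢ) = 2/16 + 2/16 + 2/16 + 1/16 + 2/16 + 2/16 + 2/16 + 2/16 + 1/16 = 16/16 = 1.

1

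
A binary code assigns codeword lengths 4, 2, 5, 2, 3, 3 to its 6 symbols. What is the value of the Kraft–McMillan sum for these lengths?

0.84375

With common denominator 2^5 = 32: Σ 2^(−ℓᵢ) = 2/32 + 8/32 + 1/32 + 8/32 + 4/32 + 4/32 = 27/32 = 0.84375.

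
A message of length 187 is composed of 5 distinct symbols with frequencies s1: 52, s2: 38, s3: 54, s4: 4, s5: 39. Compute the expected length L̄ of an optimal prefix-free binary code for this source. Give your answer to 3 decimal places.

2.225 bits/symbol

Probabilities are the counts divided by 187.
Repeatedly combine the two least-probable nodes; the expected code length is the sum of the merged weights.
merge 4/187 + 38/187 → 42/187
merge 39/187 + 42/187 → 81/187
merge 52/187 + 54/187 → 106/187
merge 81/187 + 106/187 → 1
L = 42/187 + 81/187 + 106/187 + 1 = 416/187 ≈ 2.225 bits/symbol.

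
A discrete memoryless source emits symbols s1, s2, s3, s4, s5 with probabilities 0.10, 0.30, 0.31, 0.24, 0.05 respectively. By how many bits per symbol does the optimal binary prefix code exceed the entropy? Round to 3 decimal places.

Entropy H = −Σ p log₂ p ≈ 2.0873 bits.
Huffman merges: 1/20+1/10→3/20; 3/20+6/25→39/100; 3/10+31/100→61/100; 39/100+61/100→1. L = 43/20 ≈ 2.1500.
L − H = 2.1500 − 2.0873 = 0.063 bits.

0.063 bits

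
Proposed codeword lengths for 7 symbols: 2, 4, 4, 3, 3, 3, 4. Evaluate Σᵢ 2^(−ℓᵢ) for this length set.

With common denominator 2^4 = 16: Σ 2^(−ℓᵢ) = 4/16 + 1/16 + 1/16 + 2/16 + 2/16 + 2/16 + 1/16 = 13/16 = 0.8125.

0.8125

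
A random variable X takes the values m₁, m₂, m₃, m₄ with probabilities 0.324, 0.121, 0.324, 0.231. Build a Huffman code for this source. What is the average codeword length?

Repeatedly combine the two least-probable nodes; the expected code length is the sum of the merged weights.
merge 121/1000 + 231/1000 → 44/125
merge 81/250 + 81/250 → 81/125
merge 44/125 + 81/125 → 1
L = 44/125 + 81/125 + 1 = 2 bits/symbol.

2 bits/symbol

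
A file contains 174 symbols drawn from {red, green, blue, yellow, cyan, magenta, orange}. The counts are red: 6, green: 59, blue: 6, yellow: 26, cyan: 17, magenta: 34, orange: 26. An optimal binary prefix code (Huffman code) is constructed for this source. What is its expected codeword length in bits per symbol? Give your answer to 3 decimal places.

Probabilities are the counts divided by 174.
Repeatedly combine the two least-probable nodes; the expected code length is the sum of the merged weights.
merge 1/29 + 1/29 → 2/29
merge 2/29 + 17/174 → 1/6
merge 13/87 + 13/87 → 26/87
merge 1/6 + 17/87 → 21/58
merge 26/87 + 59/174 → 37/58
merge 21/58 + 37/58 → 1
L = 2/29 + 1/6 + 26/87 + 21/58 + 37/58 + 1 = 147/58 ≈ 2.534 bits/symbol.

2.534 bits/symbol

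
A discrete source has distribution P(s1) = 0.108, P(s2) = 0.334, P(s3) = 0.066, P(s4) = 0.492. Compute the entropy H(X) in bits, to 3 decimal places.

H = −Σ pᵢ log₂ pᵢ.
−0.108·log₂(0.108) = 0.3468
−0.334·log₂(0.334) = 0.5284
−0.066·log₂(0.066) = 0.2588
−0.492·log₂(0.492) = 0.5034
Sum ≈ 1.6375 → 1.637 bits.

1.637 bits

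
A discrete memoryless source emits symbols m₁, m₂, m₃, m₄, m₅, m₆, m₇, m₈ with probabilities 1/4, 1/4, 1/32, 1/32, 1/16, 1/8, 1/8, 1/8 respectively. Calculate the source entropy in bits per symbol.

2.6875 bits

Each probability is a power of 1/2, so log₂(1/p) is an integer.
H = Σ p·log₂(1/p) = 1/4·2 + 1/4·2 + 1/32·5 + 1/32·5 + 1/16·4 + 1/8·3 + 1/8·3 + 1/8·3 = 2.6875 bits.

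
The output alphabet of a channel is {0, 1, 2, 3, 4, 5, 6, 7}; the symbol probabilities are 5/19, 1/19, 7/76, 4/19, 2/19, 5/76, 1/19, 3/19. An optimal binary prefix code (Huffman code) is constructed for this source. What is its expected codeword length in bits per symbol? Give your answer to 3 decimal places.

2.789 bits/symbol

Repeatedly combine the two least-probable nodes; the expected code length is the sum of the merged weights.
merge 1/19 + 1/19 → 2/19
merge 5/76 + 7/76 → 3/19
merge 2/19 + 2/19 → 4/19
merge 3/19 + 3/19 → 6/19
merge 4/19 + 4/19 → 8/19
merge 5/19 + 6/19 → 11/19
merge 8/19 + 11/19 → 1
L = 2/19 + 3/19 + 4/19 + 6/19 + 8/19 + 11/19 + 1 = 53/19 ≈ 2.789 bits/symbol.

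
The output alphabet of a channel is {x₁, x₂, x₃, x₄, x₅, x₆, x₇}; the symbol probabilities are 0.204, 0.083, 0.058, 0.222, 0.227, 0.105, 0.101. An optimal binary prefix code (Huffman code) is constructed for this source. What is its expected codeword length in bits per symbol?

2.692 bits/symbol

Repeatedly combine the two least-probable nodes; the expected code length is the sum of the merged weights.
merge 29/500 + 83/1000 → 141/1000
merge 101/1000 + 21/200 → 103/500
merge 141/1000 + 51/250 → 69/200
merge 103/500 + 111/500 → 107/250
merge 227/1000 + 69/200 → 143/250
merge 107/250 + 143/250 → 1
L = 141/1000 + 103/500 + 69/200 + 107/250 + 143/250 + 1 = 673/250 = 2.692 bits/symbol.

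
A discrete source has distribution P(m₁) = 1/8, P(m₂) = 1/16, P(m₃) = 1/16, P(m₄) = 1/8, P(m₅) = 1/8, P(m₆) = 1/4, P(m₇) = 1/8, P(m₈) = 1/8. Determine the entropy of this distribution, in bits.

Each probability is a power of 1/2, so log₂(1/p) is an integer.
H = Σ p·log₂(1/p) = 1/8·3 + 1/16·4 + 1/16·4 + 1/8·3 + 1/8·3 + 1/4·2 + 1/8·3 + 1/8·3 = 2.875 bits.

2.875 bits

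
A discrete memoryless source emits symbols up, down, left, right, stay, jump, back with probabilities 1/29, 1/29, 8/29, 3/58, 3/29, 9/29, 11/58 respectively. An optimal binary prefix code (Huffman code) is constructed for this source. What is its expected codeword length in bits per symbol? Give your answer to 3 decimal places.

Repeatedly combine the two least-probable nodes; the expected code length is the sum of the merged weights.
merge 1/29 + 1/29 → 2/29
merge 3/58 + 2/29 → 7/58
merge 3/29 + 7/58 → 13/58
merge 11/58 + 13/58 → 12/29
merge 8/29 + 9/29 → 17/29
merge 12/29 + 17/29 → 1
L = 2/29 + 7/58 + 13/58 + 12/29 + 17/29 + 1 = 70/29 ≈ 2.414 bits/symbol.

2.414 bits/symbol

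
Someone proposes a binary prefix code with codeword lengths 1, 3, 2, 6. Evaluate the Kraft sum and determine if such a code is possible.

With common denominator 2^6 = 64: Σ 2^(−ℓᵢ) = 32/64 + 8/64 + 16/64 + 1/64 = 57/64 = 0.890625.
Kraft's inequality requires Σ ≤ 1; here Σ = 0.890625 ≤ 1, so such a prefix code exists.

0.890625; yes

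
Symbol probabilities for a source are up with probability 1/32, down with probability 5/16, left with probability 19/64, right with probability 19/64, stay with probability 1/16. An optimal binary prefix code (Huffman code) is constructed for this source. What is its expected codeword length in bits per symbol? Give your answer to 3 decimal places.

Repeatedly combine the two least-probable nodes; the expected code length is the sum of the merged weights.
merge 1/32 + 1/16 → 3/32
merge 3/32 + 19/64 → 25/64
merge 19/64 + 5/16 → 39/64
merge 25/64 + 39/64 → 1
L = 3/32 + 25/64 + 39/64 + 1 = 67/32 ≈ 2.094 bits/symbol.

2.094 bits/symbol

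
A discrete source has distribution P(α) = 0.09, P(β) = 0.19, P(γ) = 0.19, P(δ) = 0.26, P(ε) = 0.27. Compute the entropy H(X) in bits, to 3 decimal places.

2.238 bits

H = −Σ pᵢ log₂ pᵢ.
−0.09·log₂(0.09) = 0.3127
−0.19·log₂(0.19) = 0.4552
−0.19·log₂(0.19) = 0.4552
−0.26·log₂(0.26) = 0.5053
−0.27·log₂(0.27) = 0.5100
Sum ≈ 2.2384 → 2.238 bits.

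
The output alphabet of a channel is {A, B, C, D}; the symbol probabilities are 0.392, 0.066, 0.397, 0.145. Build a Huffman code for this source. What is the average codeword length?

1.814 bits/symbol

Repeatedly combine the two least-probable nodes; the expected code length is the sum of the merged weights.
merge 33/500 + 29/200 → 211/1000
merge 211/1000 + 49/125 → 603/1000
merge 397/1000 + 603/1000 → 1
L = 211/1000 + 603/1000 + 1 = 907/500 = 1.814 bits/symbol.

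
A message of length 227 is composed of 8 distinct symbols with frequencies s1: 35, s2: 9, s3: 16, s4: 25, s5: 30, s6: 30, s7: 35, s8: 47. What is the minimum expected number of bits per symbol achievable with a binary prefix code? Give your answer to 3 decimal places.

2.903 bits/symbol

Probabilities are the counts divided by 227.
Repeatedly combine the two least-probable nodes; the expected code length is the sum of the merged weights.
merge 9/227 + 16/227 → 25/227
merge 25/227 + 25/227 → 50/227
merge 30/227 + 30/227 → 60/227
merge 35/227 + 35/227 → 70/227
merge 47/227 + 50/227 → 97/227
merge 60/227 + 70/227 → 130/227
merge 97/227 + 130/227 → 1
L = 25/227 + 50/227 + 60/227 + 70/227 + 97/227 + 130/227 + 1 = 659/227 ≈ 2.903 bits/symbol.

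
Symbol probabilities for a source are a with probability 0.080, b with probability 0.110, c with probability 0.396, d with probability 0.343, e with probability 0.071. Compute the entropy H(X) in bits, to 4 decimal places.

1.9715 bits

H = −Σ pᵢ log₂ pᵢ.
−0.080·log₂(0.080) = 0.2915
−0.110·log₂(0.110) = 0.3503
−0.396·log₂(0.396) = 0.5292
−0.343·log₂(0.343) = 0.5295
−0.071·log₂(0.071) = 0.2709
Sum ≈ 1.9715 → 1.9715 bits.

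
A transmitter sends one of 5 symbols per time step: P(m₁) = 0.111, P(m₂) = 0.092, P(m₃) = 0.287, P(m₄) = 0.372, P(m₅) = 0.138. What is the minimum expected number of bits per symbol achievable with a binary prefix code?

Repeatedly combine the two least-probable nodes; the expected code length is the sum of the merged weights.
merge 23/250 + 111/1000 → 203/1000
merge 69/500 + 203/1000 → 341/1000
merge 287/1000 + 341/1000 → 157/250
merge 93/250 + 157/250 → 1
L = 203/1000 + 341/1000 + 157/250 + 1 = 543/250 = 2.172 bits/symbol.

2.172 bits/symbol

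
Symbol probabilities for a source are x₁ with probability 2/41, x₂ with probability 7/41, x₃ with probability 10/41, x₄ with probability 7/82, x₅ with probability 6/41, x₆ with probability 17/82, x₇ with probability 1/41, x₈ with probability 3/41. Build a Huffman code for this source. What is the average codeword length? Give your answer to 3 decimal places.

2.768 bits/symbol

Repeatedly combine the two least-probable nodes; the expected code length is the sum of the merged weights.
merge 1/41 + 2/41 → 3/41
merge 3/41 + 3/41 → 6/41
merge 7/82 + 6/41 → 19/82
merge 6/41 + 7/41 → 13/41
merge 17/82 + 19/82 → 18/41
merge 10/41 + 13/41 → 23/41
merge 18/41 + 23/41 → 1
L = 3/41 + 6/41 + 19/82 + 13/41 + 18/41 + 23/41 + 1 = 227/82 ≈ 2.768 bits/symbol.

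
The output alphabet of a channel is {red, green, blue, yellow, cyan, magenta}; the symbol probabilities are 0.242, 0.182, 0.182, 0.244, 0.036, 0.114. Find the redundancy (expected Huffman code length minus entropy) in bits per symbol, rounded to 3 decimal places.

Entropy H = −Σ p log₂ p ≈ 2.4164 bits.
Huffman merges: 9/250+57/500→3/20; 3/20+91/500→83/250; 91/500+121/500→53/125; 61/250+83/250→72/125; 53/125+72/125→1. L = 1241/500 ≈ 2.4820.
L − H = 2.4820 − 2.4164 = 0.066 bits.

0.066 bits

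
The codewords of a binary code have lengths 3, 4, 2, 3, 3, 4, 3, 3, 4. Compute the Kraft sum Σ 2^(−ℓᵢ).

1.0625

With common denominator 2^4 = 16: Σ 2^(−ℓᵢ) = 2/16 + 1/16 + 4/16 + 2/16 + 2/16 + 1/16 + 2/16 + 2/16 + 1/16 = 17/16 = 1.0625.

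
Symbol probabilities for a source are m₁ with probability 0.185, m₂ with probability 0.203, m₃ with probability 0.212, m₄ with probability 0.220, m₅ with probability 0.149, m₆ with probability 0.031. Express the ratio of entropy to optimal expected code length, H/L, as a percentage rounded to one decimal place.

95.8%

Entropy H = −Σ p log₂ p ≈ 2.4370 bits.
Huffman merges: 31/1000+149/1000→9/50; 9/50+37/200→73/200; 203/1000+53/250→83/200; 11/50+73/200→117/200; 83/200+117/200→1. L = 509/200 ≈ 2.5450.
Efficiency = H/L = 2.4370/2.5450 = 95.8%.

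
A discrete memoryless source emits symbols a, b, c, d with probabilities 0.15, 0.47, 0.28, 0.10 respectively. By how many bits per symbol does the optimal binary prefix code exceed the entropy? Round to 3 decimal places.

0.011 bits

Entropy H = −Σ p log₂ p ≈ 1.7689 bits.
Huffman merges: 1/10+3/20→1/4; 1/4+7/25→53/100; 47/100+53/100→1. L = 89/50 ≈ 1.7800.
L − H = 1.7800 − 1.7689 = 0.011 bits.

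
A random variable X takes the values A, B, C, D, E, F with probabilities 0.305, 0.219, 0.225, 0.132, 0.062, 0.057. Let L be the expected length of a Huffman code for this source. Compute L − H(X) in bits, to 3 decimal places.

0.014 bits

Entropy H = −Σ p log₂ p ≈ 2.3564 bits.
Huffman merges: 57/1000+31/500→119/1000; 119/1000+33/250→251/1000; 219/1000+9/40→111/250; 251/1000+61/200→139/250; 111/250+139/250→1. L = 237/100 ≈ 2.3700.
L − H = 2.3700 − 2.3564 = 0.014 bits.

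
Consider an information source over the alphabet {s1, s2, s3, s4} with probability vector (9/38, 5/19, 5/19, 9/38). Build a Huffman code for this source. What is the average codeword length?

Repeatedly combine the two least-probable nodes; the expected code length is the sum of the merged weights.
merge 9/38 + 9/38 → 9/19
merge 5/19 + 5/19 → 10/19
merge 9/19 + 10/19 → 1
L = 9/19 + 10/19 + 1 = 2 bits/symbol.

2 bits/symbol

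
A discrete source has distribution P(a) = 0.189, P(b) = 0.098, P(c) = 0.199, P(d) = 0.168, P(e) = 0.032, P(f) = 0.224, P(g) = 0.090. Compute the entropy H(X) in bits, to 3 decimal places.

2.634 bits

H = −Σ pᵢ log₂ pᵢ.
−0.189·log₂(0.189) = 0.4543
−0.098·log₂(0.098) = 0.3284
−0.199·log₂(0.199) = 0.4635
−0.168·log₂(0.168) = 0.4323
−0.032·log₂(0.032) = 0.1589
−0.224·log₂(0.224) = 0.4835
−0.090·log₂(0.090) = 0.3127
Sum ≈ 2.6336 → 2.634 bits.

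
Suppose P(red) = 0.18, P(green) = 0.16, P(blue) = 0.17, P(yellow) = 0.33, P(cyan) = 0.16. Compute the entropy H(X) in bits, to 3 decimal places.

H = −Σ pᵢ log₂ pᵢ.
−0.18·log₂(0.18) = 0.4453
−0.16·log₂(0.16) = 0.4230
−0.17·log₂(0.17) = 0.4346
−0.33·log₂(0.33) = 0.5278
−0.16·log₂(0.16) = 0.4230
Sum ≈ 2.2538 → 2.254 bits.

2.254 bits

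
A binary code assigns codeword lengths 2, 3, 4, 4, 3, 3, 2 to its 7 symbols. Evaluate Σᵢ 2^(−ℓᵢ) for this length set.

With common denominator 2^4 = 16: Σ 2^(−ℓᵢ) = 4/16 + 2/16 + 1/16 + 1/16 + 2/16 + 2/16 + 4/16 = 16/16 = 1.

1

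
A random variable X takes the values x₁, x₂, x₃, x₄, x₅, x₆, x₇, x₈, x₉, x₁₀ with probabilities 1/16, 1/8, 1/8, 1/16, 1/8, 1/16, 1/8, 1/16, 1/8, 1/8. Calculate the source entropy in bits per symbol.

Each probability is a power of 1/2, so log₂(1/p) is an integer.
H = Σ p·log₂(1/p) = 1/16·4 + 1/8·3 + 1/8·3 + 1/16·4 + 1/8·3 + 1/16·4 + 1/8·3 + 1/16·4 + 1/8·3 + 1/8·3 = 3.25 bits.

3.25 bits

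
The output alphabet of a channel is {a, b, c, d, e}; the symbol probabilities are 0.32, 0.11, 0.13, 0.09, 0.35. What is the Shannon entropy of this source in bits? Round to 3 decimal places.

2.102 bits

H = −Σ pᵢ log₂ pᵢ.
−0.32·log₂(0.32) = 0.5260
−0.11·log₂(0.11) = 0.3503
−0.13·log₂(0.13) = 0.3826
−0.09·log₂(0.09) = 0.3127
−0.35·log₂(0.35) = 0.5301
Sum ≈ 2.1017 → 2.102 bits.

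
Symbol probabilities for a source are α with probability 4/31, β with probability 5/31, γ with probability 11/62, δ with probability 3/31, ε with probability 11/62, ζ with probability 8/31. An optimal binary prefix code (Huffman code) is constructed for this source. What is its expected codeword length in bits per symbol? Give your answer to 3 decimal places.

Repeatedly combine the two least-probable nodes; the expected code length is the sum of the merged weights.
merge 3/31 + 4/31 → 7/31
merge 5/31 + 11/62 → 21/62
merge 11/62 + 7/31 → 25/62
merge 8/31 + 21/62 → 37/62
merge 25/62 + 37/62 → 1
L = 7/31 + 21/62 + 25/62 + 37/62 + 1 = 159/62 ≈ 2.565 bits/symbol.

2.565 bits/symbol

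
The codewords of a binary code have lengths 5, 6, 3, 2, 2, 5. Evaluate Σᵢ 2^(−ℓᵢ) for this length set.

0.703125

With common denominator 2^6 = 64: Σ 2^(−ℓᵢ) = 2/64 + 1/64 + 8/64 + 16/64 + 16/64 + 2/64 = 45/64 = 0.703125.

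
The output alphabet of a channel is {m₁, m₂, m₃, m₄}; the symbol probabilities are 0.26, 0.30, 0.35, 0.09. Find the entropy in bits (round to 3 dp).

1.869 bits

H = −Σ pᵢ log₂ pᵢ.
−0.26·log₂(0.26) = 0.5053
−0.30·log₂(0.30) = 0.5211
−0.35·log₂(0.35) = 0.5301
−0.09·log₂(0.09) = 0.3127
Sum ≈ 1.8691 → 1.869 bits.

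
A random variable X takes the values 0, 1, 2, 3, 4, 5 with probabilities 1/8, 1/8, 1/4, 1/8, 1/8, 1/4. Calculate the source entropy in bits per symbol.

Each probability is a power of 1/2, so log₂(1/p) is an integer.
H = Σ p·log₂(1/p) = 1/8·3 + 1/8·3 + 1/4·2 + 1/8·3 + 1/8·3 + 1/4·2 = 2.5 bits.

2.5 bits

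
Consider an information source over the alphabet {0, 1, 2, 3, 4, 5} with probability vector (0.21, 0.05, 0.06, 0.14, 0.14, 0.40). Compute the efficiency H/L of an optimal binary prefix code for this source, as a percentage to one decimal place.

Entropy H = −Σ p log₂ p ≈ 2.2554 bits.
Huffman merges: 1/20+3/50→11/100; 11/100+7/50→1/4; 7/50+21/100→7/20; 1/4+7/20→3/5; 2/5+3/5→1. L = 231/100 ≈ 2.3100.
Efficiency = H/L = 2.2554/2.3100 = 97.6%.

97.6%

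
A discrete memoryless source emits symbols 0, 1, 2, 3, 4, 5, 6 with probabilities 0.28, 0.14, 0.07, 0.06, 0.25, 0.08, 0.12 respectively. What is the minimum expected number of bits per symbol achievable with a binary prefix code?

2.6 bits/symbol

Repeatedly combine the two least-probable nodes; the expected code length is the sum of the merged weights.
merge 3/50 + 7/100 → 13/100
merge 2/25 + 3/25 → 1/5
merge 13/100 + 7/50 → 27/100
merge 1/5 + 1/4 → 9/20
merge 27/100 + 7/25 → 11/20
merge 9/20 + 11/20 → 1
L = 13/100 + 1/5 + 27/100 + 9/20 + 11/20 + 1 = 13/5 = 2.6 bits/symbol.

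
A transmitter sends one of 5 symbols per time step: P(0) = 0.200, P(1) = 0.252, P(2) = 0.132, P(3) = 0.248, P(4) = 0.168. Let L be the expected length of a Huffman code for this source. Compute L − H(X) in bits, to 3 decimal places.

Entropy H = −Σ p log₂ p ≈ 2.2823 bits.
Huffman merges: 33/250+21/125→3/10; 1/5+31/125→56/125; 63/250+3/10→69/125; 56/125+69/125→1. L = 23/10 ≈ 2.3000.
L − H = 2.3000 − 2.2823 = 0.018 bits.

0.018 bits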